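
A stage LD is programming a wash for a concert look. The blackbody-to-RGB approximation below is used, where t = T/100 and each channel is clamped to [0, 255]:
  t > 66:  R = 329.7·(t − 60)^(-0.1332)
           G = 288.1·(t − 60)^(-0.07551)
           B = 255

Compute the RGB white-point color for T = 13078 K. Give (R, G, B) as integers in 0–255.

t = 13078/100 = 130.78; the t > 66 branch applies.
R = 329.7·(130.78 − 60)^(-0.1332) = 329.7·70.78^(-0.1332) = 329.7·0.56701 = 186.944.
G = 288.1·(130.78 − 60)^(-0.07551) = 288.1·70.78^(-0.07551) = 288.1·0.72496 = 208.861.
B = 255 by definition for t > 66.
Rounded: (187, 209, 255).

(187, 209, 255)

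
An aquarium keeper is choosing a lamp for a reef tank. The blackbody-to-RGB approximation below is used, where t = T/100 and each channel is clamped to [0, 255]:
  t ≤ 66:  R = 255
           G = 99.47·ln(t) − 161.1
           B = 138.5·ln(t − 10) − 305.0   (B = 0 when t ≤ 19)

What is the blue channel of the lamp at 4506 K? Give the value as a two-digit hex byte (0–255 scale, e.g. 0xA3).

t = 4506/100 = 45.06; the t ≤ 66 branch applies.
B = 138.5·ln(45.06 − 10) − 305.0 = 138.5·ln 35.06 − 305.0 = 138.5·3.5571 − 305.0 = 187.653.
Rounded: 188; in hex, 0xBC.

0xBC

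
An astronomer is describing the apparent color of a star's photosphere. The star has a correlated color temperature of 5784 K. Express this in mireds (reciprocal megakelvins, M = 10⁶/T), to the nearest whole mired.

173 mireds

M = 10⁶ / 5784 = 172.891 → 173 mireds.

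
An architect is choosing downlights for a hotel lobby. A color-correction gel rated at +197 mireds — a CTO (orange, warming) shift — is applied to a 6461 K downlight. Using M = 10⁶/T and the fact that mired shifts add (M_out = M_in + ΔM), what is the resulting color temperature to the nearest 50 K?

2850 K

M_in = 10⁶/6461 = 154.77 mireds.
M_out = 154.77 + (+197) = 351.77 mireds.
T_out = 10⁶/351.77 = 2842.7 K → 2850 K.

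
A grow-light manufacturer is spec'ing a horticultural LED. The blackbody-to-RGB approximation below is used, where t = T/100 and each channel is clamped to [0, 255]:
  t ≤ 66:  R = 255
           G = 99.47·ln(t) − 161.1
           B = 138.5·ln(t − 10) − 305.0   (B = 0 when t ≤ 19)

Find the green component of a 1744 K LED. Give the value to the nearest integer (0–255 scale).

123

t = 1744/100 = 17.44; the t ≤ 66 branch applies.
G = 99.47·ln 17.44 − 161.1 = 99.47·2.8588 − 161.1 = 123.261.
Rounded: 123.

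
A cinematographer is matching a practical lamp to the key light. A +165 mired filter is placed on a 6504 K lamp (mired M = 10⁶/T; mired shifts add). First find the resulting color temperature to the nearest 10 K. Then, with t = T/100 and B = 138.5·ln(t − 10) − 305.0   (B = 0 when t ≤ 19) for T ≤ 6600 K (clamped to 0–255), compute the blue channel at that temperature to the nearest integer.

119

M_in = 10⁶/6504 = 153.75; M_out = 153.75 + (+165) = 318.75.
T_out = 10⁶/318.75 = 3137.2 K → 3140 K; t = 31.4.
B = 138.5·ln(31.4 − 10) − 305.0 = 138.5·ln 21.4 − 305.0 = 138.5·3.0634 − 305.0 = 119.280.
Rounded: 119.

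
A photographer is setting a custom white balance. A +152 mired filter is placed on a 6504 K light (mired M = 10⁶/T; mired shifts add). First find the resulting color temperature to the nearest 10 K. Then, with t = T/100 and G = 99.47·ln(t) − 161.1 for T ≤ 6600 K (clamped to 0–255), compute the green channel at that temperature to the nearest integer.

M_in = 10⁶/6504 = 153.75; M_out = 153.75 + (+152) = 305.75.
T_out = 10⁶/305.75 = 3270.6 K → 3270 K; t = 32.7.
G = 99.47·ln 32.7 − 161.1 = 99.47·3.4874 − 161.1 = 185.789.
Rounded: 186.

186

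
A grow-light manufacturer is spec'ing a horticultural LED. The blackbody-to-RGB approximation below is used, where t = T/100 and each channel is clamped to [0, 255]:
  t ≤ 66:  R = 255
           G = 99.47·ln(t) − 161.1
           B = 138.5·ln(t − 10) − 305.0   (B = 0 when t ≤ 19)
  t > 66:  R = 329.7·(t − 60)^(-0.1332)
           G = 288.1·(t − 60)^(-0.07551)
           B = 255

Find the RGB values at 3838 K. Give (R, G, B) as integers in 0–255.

t = 3838/100 = 38.38; the t ≤ 66 branch applies.
R = 255 by definition for t ≤ 66.
G = 99.47·ln 38.38 − 161.1 = 99.47·3.6475 − 161.1 = 201.720.
B = 138.5·ln(38.38 − 10) − 305.0 = 138.5·ln 28.38 − 305.0 = 138.5·3.3457 − 305.0 = 158.377.
Rounded: (255, 202, 158).

(255, 202, 158)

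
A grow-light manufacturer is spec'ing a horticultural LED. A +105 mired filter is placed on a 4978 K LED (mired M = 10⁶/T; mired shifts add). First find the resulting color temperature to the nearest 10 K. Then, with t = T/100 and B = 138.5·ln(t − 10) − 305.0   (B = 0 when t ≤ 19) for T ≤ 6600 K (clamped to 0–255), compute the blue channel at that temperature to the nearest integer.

M_in = 10⁶/4978 = 200.88; M_out = 200.88 + (+105) = 305.88.
T_out = 10⁶/305.88 = 3269.2 K → 3270 K; t = 32.7.
B = 138.5·ln(32.7 − 10) − 305.0 = 138.5·ln 22.7 − 305.0 = 138.5·3.1224 − 305.0 = 127.448.
Rounded: 127.

127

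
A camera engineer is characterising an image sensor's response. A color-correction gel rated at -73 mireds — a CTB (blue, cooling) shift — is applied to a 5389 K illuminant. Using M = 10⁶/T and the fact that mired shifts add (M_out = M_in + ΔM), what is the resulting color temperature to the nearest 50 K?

8900 K

M_in = 10⁶/5389 = 185.56 mireds.
M_out = 185.56 + (-73) = 112.56 mireds.
T_out = 10⁶/112.56 = 8883.9 K → 8900 K.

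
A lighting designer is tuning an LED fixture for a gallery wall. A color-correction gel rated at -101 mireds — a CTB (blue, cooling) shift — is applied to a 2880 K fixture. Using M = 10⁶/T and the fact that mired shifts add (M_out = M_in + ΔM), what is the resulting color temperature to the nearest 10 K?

4060 K

M_in = 10⁶/2880 = 347.22 mireds.
M_out = 347.22 + (-101) = 246.22 mireds.
T_out = 10⁶/246.22 = 4061.4 K → 4060 K.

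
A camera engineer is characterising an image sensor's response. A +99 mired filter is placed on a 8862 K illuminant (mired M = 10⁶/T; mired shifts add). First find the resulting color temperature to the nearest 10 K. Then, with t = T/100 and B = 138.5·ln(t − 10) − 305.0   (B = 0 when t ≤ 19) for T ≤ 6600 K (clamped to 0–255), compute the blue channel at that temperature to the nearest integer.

M_in = 10⁶/8862 = 112.84; M_out = 112.84 + (+99) = 211.84.
T_out = 10⁶/211.84 = 4720.5 K → 4720 K; t = 47.2.
B = 138.5·ln(47.2 − 10) − 305.0 = 138.5·ln 37.2 − 305.0 = 138.5·3.6163 − 305.0 = 195.859.
Rounded: 196.

196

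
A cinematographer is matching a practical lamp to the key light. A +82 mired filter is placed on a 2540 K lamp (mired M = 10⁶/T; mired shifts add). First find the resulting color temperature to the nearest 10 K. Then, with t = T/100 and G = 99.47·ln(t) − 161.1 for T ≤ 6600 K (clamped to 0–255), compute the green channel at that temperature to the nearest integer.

M_in = 10⁶/2540 = 393.70; M_out = 393.70 + (+82) = 475.70.
T_out = 10⁶/475.70 = 2102.2 K → 2100 K; t = 21.
G = 99.47·ln 21 − 161.1 = 99.47·3.0445 − 161.1 = 141.739.
Rounded: 142.

142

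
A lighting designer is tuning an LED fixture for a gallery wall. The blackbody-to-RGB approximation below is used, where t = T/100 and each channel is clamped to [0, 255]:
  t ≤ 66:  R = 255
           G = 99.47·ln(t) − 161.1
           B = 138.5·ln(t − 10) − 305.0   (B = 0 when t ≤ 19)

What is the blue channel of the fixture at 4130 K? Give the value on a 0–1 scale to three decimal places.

0.674

t = 4130/100 = 41.3; the t ≤ 66 branch applies.
B = 138.5·ln(41.3 − 10) − 305.0 = 138.5·ln 31.3 − 305.0 = 138.5·3.4436 − 305.0 = 171.941.
On a 0–1 scale: 171.941/255 = 0.6743 → 0.674.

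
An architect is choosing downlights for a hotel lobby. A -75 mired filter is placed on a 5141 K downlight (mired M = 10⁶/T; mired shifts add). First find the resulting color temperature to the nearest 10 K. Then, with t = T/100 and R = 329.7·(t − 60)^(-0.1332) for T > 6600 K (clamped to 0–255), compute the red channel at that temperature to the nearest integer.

216

M_in = 10⁶/5141 = 194.51; M_out = 194.51 + (-75) = 119.51.
T_out = 10⁶/119.51 = 8367.2 K → 8370 K; t = 83.7.
R = 329.7·(83.7 − 60)^(-0.1332) = 329.7·23.7^(-0.1332) = 329.7·0.65597 = 216.273.
Rounded: 216.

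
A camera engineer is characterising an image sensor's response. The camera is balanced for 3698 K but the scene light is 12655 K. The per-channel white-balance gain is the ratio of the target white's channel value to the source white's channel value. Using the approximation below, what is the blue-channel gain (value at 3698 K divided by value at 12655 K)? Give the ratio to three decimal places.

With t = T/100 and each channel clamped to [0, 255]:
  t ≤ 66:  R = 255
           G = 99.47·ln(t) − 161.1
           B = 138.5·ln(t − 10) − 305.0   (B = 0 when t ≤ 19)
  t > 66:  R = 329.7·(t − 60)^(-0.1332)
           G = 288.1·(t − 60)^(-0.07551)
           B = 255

0.594

At 12655 K (t = 126.55):
  B = 255 by definition for t > 66.
At 3698 K (t = 36.98):
  B = 138.5·ln(36.98 − 10) − 305.0 = 138.5·ln 26.98 − 305.0 = 138.5·3.2951 − 305.0 = 151.371.
Gain = 151.371 / 255.000 = 0.5936 → 0.594.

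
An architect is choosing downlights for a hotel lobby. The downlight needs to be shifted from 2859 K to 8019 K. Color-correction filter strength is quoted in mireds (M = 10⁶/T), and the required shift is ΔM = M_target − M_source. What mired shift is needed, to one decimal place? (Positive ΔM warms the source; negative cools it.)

-225.1 mireds

M_source = 10⁶/2859 = 349.773; M_target = 10⁶/8019 = 124.704.
ΔM = 124.704 − 349.773 = -225.069 → -225.1 mireds, a cooling shift.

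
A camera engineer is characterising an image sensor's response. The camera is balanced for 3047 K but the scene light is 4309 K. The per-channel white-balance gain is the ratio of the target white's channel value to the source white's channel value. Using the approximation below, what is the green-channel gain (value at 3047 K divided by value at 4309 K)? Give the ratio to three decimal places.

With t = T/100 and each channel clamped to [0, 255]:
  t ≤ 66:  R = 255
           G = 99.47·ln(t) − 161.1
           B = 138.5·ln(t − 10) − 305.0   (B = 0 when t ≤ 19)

At 4309 K (t = 43.09):
  G = 99.47·ln 43.09 − 161.1 = 99.47·3.7633 − 161.1 = 213.235.
At 3047 K (t = 30.47):
  G = 99.47·ln 30.47 − 161.1 = 99.47·3.4167 − 161.1 = 178.763.
Gain = 178.763 / 213.235 = 0.8383 → 0.838.

0.838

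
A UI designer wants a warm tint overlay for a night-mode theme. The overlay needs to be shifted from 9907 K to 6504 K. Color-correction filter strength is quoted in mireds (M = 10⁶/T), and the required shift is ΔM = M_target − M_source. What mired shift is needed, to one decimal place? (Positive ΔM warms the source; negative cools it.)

+52.8 mireds

M_source = 10⁶/9907 = 100.939; M_target = 10⁶/6504 = 153.752.
ΔM = 153.752 − 100.939 = 52.813 → +52.8 mireds, a warming shift.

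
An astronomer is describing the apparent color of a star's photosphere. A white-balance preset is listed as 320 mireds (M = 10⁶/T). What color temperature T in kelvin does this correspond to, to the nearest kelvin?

3125 K

T = 10⁶ / 320 = 3125.00 K → 3125 K.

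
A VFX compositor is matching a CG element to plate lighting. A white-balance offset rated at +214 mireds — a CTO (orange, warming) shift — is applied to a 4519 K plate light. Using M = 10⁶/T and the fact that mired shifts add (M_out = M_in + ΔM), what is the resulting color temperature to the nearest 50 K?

2300 K

M_in = 10⁶/4519 = 221.29 mireds.
M_out = 221.29 + (+214) = 435.29 mireds.
T_out = 10⁶/435.29 = 2297.3 K → 2300 K.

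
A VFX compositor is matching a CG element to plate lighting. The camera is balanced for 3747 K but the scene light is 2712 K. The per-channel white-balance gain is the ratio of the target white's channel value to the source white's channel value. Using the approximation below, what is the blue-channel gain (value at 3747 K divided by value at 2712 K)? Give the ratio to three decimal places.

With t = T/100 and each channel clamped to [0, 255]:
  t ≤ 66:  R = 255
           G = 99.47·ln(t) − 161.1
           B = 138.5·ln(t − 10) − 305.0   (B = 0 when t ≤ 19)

At 2712 K (t = 27.12):
  B = 138.5·ln(27.12 − 10) − 305.0 = 138.5·ln 17.12 − 305.0 = 138.5·2.8402 − 305.0 = 88.374.
At 3747 K (t = 37.47):
  B = 138.5·ln(37.47 − 10) − 305.0 = 138.5·ln 27.47 − 305.0 = 138.5·3.3131 − 305.0 = 153.864.
Gain = 153.864 / 88.374 = 1.7410 → 1.741.

1.741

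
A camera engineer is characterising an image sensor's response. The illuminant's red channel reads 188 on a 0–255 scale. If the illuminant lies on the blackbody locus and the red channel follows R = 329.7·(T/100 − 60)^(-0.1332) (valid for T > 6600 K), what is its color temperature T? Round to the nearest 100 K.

(t − 60)^(-0.1332) = 188/329.7 = 0.57022.
t − 60 = 0.57022^(1/-0.1332) = 0.57022^(-7.508) = 67.848, so t = 127.848.
T = 100·t = 12785 K → 12800 K to the nearest 100 K.

12800 K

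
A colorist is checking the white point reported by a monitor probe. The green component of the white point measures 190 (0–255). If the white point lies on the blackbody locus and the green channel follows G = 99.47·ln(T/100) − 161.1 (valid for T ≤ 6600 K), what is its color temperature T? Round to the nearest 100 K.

3400 K

ln t = (190 + 161.1) / 99.47 = 3.5297.
t = e^3.5297 = 34.114.
T = 100·t = 3411 K → 3400 K to the nearest 100 K.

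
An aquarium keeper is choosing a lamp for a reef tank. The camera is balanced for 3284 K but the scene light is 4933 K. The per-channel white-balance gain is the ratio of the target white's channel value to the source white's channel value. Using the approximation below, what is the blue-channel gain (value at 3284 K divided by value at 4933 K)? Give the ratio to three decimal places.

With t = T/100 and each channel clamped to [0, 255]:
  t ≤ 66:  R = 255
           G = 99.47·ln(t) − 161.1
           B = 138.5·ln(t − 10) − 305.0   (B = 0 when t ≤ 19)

0.630

At 4933 K (t = 49.33):
  B = 138.5·ln(49.33 − 10) − 305.0 = 138.5·ln 39.33 − 305.0 = 138.5·3.6720 − 305.0 = 203.570.
At 3284 K (t = 32.84):
  B = 138.5·ln(32.84 − 10) − 305.0 = 138.5·ln 22.84 − 305.0 = 138.5·3.1285 − 305.0 = 128.299.
Gain = 128.299 / 203.570 = 0.6302 → 0.630.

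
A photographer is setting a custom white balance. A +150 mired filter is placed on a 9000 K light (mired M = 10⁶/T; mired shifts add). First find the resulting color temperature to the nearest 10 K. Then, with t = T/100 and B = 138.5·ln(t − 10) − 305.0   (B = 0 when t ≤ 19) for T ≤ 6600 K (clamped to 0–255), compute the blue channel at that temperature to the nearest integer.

158

M_in = 10⁶/9000 = 111.11; M_out = 111.11 + (+150) = 261.11.
T_out = 10⁶/261.11 = 3829.8 K → 3830 K; t = 38.3.
B = 138.5·ln(38.3 − 10) − 305.0 = 138.5·ln 28.3 − 305.0 = 138.5·3.3429 − 305.0 = 157.986.
Rounded: 158.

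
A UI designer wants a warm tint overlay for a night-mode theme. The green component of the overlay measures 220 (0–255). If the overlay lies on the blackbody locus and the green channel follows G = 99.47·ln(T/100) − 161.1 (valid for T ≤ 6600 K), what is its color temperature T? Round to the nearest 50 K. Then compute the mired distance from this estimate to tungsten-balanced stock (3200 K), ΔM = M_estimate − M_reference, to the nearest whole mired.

-95 mireds

ln t = (220 + 161.1) / 99.47 = 3.8313.
t = e^3.8313 = 46.123.
T = 100·t = 4612 K → 4600 K to the nearest 50 K.
M_estimate = 10⁶/4600 = 217.39; M_reference = 10⁶/3200 = 312.50.
ΔM = 217.39 − 312.50 = -95.11 → -95 mireds.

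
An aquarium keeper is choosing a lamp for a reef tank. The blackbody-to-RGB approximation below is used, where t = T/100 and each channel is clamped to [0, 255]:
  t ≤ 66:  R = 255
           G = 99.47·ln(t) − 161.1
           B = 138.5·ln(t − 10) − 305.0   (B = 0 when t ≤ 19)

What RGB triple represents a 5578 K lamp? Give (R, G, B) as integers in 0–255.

(255, 239, 225)

t = 5578/100 = 55.78; the t ≤ 66 branch applies.
R = 255 by definition for t ≤ 66.
G = 99.47·ln 55.78 − 161.1 = 99.47·4.0214 − 161.1 = 238.910.
B = 138.5·ln(55.78 − 10) − 305.0 = 138.5·ln 45.78 − 305.0 = 138.5·3.8238 − 305.0 = 224.603.
Rounded: (255, 239, 225).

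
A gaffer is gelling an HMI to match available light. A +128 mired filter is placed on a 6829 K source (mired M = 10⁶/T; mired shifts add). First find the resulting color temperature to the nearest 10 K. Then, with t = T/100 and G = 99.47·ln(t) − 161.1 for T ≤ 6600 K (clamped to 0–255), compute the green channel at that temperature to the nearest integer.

M_in = 10⁶/6829 = 146.43; M_out = 146.43 + (+128) = 274.43.
T_out = 10⁶/274.43 = 3643.9 K → 3640 K; t = 36.4.
G = 99.47·ln 36.4 − 161.1 = 99.47·3.5946 − 161.1 = 196.452.
Rounded: 196.

196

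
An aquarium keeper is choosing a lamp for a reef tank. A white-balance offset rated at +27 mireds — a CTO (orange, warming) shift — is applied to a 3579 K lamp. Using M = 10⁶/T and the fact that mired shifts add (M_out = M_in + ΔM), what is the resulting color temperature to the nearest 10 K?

M_in = 10⁶/3579 = 279.41 mireds.
M_out = 279.41 + (+27) = 306.41 mireds.
T_out = 10⁶/306.41 = 3263.6 K → 3260 K.

3260 K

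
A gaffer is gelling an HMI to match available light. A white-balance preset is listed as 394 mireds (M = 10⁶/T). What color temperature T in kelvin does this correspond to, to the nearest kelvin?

T = 10⁶ / 394 = 2538.07 K → 2538 K.

2538 K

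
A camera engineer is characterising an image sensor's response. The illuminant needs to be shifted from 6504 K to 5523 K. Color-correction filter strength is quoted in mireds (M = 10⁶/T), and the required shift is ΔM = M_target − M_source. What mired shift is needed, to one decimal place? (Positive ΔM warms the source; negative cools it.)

M_source = 10⁶/6504 = 153.752; M_target = 10⁶/5523 = 181.061.
ΔM = 181.061 − 153.752 = 27.309 → +27.3 mireds, a warming shift.

+27.3 mireds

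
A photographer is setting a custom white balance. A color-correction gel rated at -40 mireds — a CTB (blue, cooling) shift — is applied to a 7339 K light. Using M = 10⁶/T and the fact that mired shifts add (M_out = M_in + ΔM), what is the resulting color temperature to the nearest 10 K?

10390 K

M_in = 10⁶/7339 = 136.26 mireds.
M_out = 136.26 + (-40) = 96.26 mireds.
T_out = 10⁶/96.26 = 10388.7 K → 10390 K.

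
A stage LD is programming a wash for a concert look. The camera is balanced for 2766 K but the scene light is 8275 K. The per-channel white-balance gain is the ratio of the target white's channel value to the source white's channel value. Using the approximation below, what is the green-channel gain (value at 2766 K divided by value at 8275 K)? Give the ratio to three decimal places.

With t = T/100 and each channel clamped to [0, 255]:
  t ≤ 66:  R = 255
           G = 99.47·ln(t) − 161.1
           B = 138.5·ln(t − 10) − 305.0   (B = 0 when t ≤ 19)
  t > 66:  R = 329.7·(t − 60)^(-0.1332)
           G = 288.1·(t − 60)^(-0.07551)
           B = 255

0.743

At 8275 K (t = 82.75):
  G = 288.1·(82.75 − 60)^(-0.07551) = 288.1·22.75^(-0.07551) = 288.1·0.78983 = 227.550.
At 2766 K (t = 27.66):
  G = 99.47·ln 27.66 − 161.1 = 99.47·3.3200 − 161.1 = 169.139.
Gain = 169.139 / 227.550 = 0.7433 → 0.743.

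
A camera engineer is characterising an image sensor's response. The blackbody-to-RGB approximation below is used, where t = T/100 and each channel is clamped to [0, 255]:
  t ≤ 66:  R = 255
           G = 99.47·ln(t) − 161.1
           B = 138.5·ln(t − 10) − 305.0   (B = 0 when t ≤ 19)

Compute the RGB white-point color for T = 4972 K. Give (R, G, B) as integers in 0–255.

(255, 227, 205)

t = 4972/100 = 49.72; the t ≤ 66 branch applies.
R = 255 by definition for t ≤ 66.
G = 99.47·ln 49.72 − 161.1 = 99.47·3.9064 − 161.1 = 227.470.
B = 138.5·ln(49.72 − 10) − 305.0 = 138.5·ln 39.72 − 305.0 = 138.5·3.6819 − 305.0 = 204.937.
Rounded: (255, 227, 205).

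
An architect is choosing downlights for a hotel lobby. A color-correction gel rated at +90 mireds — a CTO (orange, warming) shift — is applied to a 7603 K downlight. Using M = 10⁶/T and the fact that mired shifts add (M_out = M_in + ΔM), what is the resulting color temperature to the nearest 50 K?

M_in = 10⁶/7603 = 131.53 mireds.
M_out = 131.53 + (+90) = 221.53 mireds.
T_out = 10⁶/221.53 = 4514.1 K → 4500 K.

4500 K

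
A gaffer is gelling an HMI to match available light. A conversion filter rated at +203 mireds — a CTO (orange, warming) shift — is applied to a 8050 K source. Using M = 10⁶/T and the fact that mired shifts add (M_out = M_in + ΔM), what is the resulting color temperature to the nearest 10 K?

3060 K

M_in = 10⁶/8050 = 124.22 mireds.
M_out = 124.22 + (+203) = 327.22 mireds.
T_out = 10⁶/327.22 = 3056.0 K → 3060 K.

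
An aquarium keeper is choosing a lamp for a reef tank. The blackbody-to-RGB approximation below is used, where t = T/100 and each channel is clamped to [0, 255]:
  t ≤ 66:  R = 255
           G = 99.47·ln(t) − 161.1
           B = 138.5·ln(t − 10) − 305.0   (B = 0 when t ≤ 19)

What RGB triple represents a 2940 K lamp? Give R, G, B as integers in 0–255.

R=255, G=175, B=106

t = 2940/100 = 29.4; the t ≤ 66 branch applies.
R = 255 by definition for t ≤ 66.
G = 99.47·ln 29.4 − 161.1 = 99.47·3.3810 − 161.1 = 175.208.
B = 138.5·ln(29.4 − 10) − 305.0 = 138.5·ln 19.4 − 305.0 = 138.5·2.9653 − 305.0 = 105.690.
Rounded: (255, 175, 106).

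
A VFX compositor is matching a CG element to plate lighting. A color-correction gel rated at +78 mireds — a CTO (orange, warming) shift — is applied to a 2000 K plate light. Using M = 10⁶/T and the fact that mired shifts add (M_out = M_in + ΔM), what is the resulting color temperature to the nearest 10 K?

1730 K

M_in = 10⁶/2000 = 500.00 mireds.
M_out = 500.00 + (+78) = 578.00 mireds.
T_out = 10⁶/578.00 = 1730.1 K → 1730 K.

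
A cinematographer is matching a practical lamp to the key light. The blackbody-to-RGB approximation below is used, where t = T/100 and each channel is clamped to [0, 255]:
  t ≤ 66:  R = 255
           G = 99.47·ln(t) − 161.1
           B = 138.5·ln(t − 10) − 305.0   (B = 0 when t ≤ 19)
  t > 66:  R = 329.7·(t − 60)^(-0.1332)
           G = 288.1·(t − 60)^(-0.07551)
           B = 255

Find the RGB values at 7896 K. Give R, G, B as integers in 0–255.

R=223, G=231, B=255

t = 7896/100 = 78.96; the t > 66 branch applies.
R = 329.7·(78.96 − 60)^(-0.1332) = 329.7·18.96^(-0.1332) = 329.7·0.67576 = 222.798.
G = 288.1·(78.96 − 60)^(-0.07551) = 288.1·18.96^(-0.07551) = 288.1·0.80077 = 230.703.
B = 255 by definition for t > 66.
Rounded: (223, 231, 255).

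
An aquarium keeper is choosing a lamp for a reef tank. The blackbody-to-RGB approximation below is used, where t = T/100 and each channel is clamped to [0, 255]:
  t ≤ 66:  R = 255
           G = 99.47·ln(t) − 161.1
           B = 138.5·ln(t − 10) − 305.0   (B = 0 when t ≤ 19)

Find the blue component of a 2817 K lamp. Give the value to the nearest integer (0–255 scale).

97

t = 2817/100 = 28.17; the t ≤ 66 branch applies.
B = 138.5·ln(28.17 − 10) − 305.0 = 138.5·ln 18.17 − 305.0 = 138.5·2.8998 − 305.0 = 96.618.
Rounded: 97.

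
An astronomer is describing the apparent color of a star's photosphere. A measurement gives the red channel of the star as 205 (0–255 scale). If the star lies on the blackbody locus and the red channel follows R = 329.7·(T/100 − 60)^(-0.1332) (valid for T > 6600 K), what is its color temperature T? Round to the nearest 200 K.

(t − 60)^(-0.1332) = 205/329.7 = 0.62178.
t − 60 = 0.62178^(1/-0.1332) = 0.62178^(-7.508) = 35.423, so t = 95.423.
T = 100·t = 9542 K → 9600 K to the nearest 200 K.

9600 K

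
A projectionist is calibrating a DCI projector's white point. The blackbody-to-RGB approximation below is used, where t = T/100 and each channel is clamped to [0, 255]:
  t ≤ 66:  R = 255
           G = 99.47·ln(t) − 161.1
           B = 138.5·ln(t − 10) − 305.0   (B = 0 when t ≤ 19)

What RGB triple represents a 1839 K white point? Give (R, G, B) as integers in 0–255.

t = 1839/100 = 18.39; the t ≤ 66 branch applies.
R = 255 by definition for t ≤ 66.
G = 99.47·ln 18.39 − 161.1 = 99.47·2.9118 − 161.1 = 128.537.
t = 18.39 ≤ 19, so B = 0.
Rounded: (255, 129, 0).

(255, 129, 0)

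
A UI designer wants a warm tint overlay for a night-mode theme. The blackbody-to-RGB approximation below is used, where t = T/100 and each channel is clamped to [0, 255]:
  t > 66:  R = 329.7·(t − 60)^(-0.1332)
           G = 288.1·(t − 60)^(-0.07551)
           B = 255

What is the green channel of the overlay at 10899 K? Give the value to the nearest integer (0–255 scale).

t = 10899/100 = 108.99; the t > 66 branch applies.
G = 288.1·(108.99 − 60)^(-0.07551) = 288.1·48.99^(-0.07551) = 288.1·0.74538 = 214.745.
Rounded: 215.

215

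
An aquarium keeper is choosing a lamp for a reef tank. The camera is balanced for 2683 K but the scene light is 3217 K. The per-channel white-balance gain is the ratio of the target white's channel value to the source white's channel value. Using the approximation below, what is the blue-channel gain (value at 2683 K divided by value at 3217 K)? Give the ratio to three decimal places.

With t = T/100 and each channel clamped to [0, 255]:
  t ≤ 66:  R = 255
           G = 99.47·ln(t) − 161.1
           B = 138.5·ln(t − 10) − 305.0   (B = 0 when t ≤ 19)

0.693

At 3217 K (t = 32.17):
  B = 138.5·ln(32.17 − 10) − 305.0 = 138.5·ln 22.17 − 305.0 = 138.5·3.0987 − 305.0 = 124.175.
At 2683 K (t = 26.83):
  B = 138.5·ln(26.83 − 10) − 305.0 = 138.5·ln 16.83 − 305.0 = 138.5·2.8232 − 305.0 = 86.008.
Gain = 86.008 / 124.175 = 0.6926 → 0.693.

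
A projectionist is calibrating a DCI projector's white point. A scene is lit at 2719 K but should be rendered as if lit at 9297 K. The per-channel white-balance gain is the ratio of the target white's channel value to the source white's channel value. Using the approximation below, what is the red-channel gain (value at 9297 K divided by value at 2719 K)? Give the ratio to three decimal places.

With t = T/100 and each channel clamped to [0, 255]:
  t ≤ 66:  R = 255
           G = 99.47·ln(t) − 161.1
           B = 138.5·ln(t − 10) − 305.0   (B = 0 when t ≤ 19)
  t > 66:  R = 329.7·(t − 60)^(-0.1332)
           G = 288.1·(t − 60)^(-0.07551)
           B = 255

0.812

At 2719 K (t = 27.19):
  R = 255 by definition for t ≤ 66.
At 9297 K (t = 92.97):
  R = 329.7·(92.97 − 60)^(-0.1332) = 329.7·32.97^(-0.1332) = 329.7·0.62775 = 206.969.
Gain = 206.969 / 255.000 = 0.8116 → 0.812.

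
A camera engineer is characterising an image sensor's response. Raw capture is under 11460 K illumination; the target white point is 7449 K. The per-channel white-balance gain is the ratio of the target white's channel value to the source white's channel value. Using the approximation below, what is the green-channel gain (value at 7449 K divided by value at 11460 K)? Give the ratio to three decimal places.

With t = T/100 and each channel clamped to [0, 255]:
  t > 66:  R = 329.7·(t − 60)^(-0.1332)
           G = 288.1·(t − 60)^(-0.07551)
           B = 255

At 11460 K (t = 114.6):
  G = 288.1·(114.6 − 60)^(-0.07551) = 288.1·54.6^(-0.07551) = 288.1·0.73931 = 212.994.
At 7449 K (t = 74.49):
  G = 288.1·(74.49 − 60)^(-0.07551) = 288.1·14.49^(-0.07551) = 288.1·0.81720 = 235.435.
Gain = 235.435 / 212.994 = 1.1054 → 1.105.

1.105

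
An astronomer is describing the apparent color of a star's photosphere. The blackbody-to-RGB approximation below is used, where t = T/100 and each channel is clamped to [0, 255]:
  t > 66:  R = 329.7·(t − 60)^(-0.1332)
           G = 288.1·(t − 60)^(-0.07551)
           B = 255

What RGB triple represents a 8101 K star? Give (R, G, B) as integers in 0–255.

(220, 229, 255)

t = 8101/100 = 81.01; the t > 66 branch applies.
R = 329.7·(81.01 − 60)^(-0.1332) = 329.7·21.01^(-0.1332) = 329.7·0.66658 = 219.772.
G = 288.1·(81.01 − 60)^(-0.07551) = 288.1·21.01^(-0.07551) = 288.1·0.79459 = 228.922.
B = 255 by definition for t > 66.
Rounded: (220, 229, 255).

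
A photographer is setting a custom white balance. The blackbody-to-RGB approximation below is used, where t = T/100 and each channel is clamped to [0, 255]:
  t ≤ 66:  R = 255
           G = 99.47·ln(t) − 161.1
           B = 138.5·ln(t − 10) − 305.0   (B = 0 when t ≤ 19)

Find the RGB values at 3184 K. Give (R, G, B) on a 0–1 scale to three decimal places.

t = 3184/100 = 31.84; the t ≤ 66 branch applies.
R = 255 by definition for t ≤ 66.
G = 99.47·ln 31.84 − 161.1 = 99.47·3.4607 − 161.1 = 183.138.
B = 138.5·ln(31.84 − 10) − 305.0 = 138.5·ln 21.84 − 305.0 = 138.5·3.0837 − 305.0 = 122.098.
Dividing each by 255: (1.0000, 0.7182, 0.4788) → (1.000, 0.718, 0.479).

(1.000, 0.718, 0.479)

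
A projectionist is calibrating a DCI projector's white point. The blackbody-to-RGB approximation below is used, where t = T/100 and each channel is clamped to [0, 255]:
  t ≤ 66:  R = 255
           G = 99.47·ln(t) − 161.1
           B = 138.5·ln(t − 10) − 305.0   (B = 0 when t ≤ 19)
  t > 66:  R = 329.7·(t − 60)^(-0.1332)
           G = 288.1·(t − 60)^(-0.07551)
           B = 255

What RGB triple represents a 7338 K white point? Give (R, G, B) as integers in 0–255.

(233, 237, 255)

t = 7338/100 = 73.38; the t > 66 branch applies.
R = 329.7·(73.38 − 60)^(-0.1332) = 329.7·13.38^(-0.1332) = 329.7·0.70787 = 233.386.
G = 288.1·(73.38 − 60)^(-0.07551) = 288.1·13.38^(-0.07551) = 288.1·0.82213 = 236.856.
B = 255 by definition for t > 66.
Rounded: (233, 237, 255).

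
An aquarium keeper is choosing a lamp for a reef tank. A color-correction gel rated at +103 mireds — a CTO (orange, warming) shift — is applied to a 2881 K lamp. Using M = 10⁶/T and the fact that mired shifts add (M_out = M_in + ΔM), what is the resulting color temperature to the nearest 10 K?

M_in = 10⁶/2881 = 347.10 mireds.
M_out = 347.10 + (+103) = 450.10 mireds.
T_out = 10⁶/450.10 = 2221.7 K → 2220 K.

2220 K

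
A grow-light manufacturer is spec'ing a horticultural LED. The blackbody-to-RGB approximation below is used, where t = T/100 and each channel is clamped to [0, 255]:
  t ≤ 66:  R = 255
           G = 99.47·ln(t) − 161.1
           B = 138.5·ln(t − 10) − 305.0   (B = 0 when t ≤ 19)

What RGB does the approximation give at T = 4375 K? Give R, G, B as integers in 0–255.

t = 4375/100 = 43.75; the t ≤ 66 branch applies.
R = 255 by definition for t ≤ 66.
G = 99.47·ln 43.75 − 161.1 = 99.47·3.7785 − 161.1 = 214.747.
B = 138.5·ln(43.75 − 10) − 305.0 = 138.5·ln 33.75 − 305.0 = 138.5·3.5190 − 305.0 = 182.379.
Rounded: (255, 215, 182).

R=255, G=215, B=182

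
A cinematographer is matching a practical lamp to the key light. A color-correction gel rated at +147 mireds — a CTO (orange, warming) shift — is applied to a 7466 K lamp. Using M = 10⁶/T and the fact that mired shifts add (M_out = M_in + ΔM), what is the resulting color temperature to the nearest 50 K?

3550 K

M_in = 10⁶/7466 = 133.94 mireds.
M_out = 133.94 + (+147) = 280.94 mireds.
T_out = 10⁶/280.94 = 3559.5 K → 3550 K.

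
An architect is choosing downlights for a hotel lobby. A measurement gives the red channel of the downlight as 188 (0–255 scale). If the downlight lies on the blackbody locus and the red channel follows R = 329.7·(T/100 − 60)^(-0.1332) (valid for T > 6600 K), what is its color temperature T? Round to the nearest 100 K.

(t − 60)^(-0.1332) = 188/329.7 = 0.57022.
t − 60 = 0.57022^(1/-0.1332) = 0.57022^(-7.508) = 67.848, so t = 127.848.
T = 100·t = 12785 K → 12800 K to the nearest 100 K.

12800 K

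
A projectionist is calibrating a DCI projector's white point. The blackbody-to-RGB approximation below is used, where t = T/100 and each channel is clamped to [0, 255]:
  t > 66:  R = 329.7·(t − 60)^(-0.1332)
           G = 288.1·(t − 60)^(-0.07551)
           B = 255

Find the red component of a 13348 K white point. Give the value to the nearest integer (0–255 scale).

t = 13348/100 = 133.48; the t > 66 branch applies.
R = 329.7·(133.48 − 60)^(-0.1332) = 329.7·73.48^(-0.1332) = 329.7·0.56419 = 186.014.
Rounded: 186.

186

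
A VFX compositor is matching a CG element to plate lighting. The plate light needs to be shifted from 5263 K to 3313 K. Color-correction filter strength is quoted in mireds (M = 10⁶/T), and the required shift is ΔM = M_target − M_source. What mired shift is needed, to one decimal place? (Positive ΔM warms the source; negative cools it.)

M_source = 10⁶/5263 = 190.006; M_target = 10⁶/3313 = 301.841.
ΔM = 301.841 − 190.006 = 111.836 → +111.8 mireds, a warming shift.

+111.8 mireds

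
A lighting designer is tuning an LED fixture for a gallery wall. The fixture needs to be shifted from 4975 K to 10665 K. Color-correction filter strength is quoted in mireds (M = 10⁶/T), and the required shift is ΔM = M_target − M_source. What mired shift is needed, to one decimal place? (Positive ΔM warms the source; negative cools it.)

M_source = 10⁶/4975 = 201.005; M_target = 10⁶/10665 = 93.765.
ΔM = 93.765 − 201.005 = -107.240 → -107.2 mireds, a cooling shift.

-107.2 mireds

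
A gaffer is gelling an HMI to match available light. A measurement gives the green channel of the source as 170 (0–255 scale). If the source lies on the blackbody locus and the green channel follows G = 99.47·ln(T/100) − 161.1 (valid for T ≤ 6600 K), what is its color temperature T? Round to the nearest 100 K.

2800 K

ln t = (170 + 161.1) / 99.47 = 3.3286.
t = e^3.3286 = 27.900.
T = 100·t = 2790 K → 2800 K to the nearest 100 K.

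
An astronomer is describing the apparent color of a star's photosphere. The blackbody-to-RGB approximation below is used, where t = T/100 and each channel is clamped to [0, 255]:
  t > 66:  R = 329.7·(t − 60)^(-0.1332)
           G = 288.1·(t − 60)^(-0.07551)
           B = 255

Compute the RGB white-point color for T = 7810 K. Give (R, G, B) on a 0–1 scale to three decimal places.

t = 7810/100 = 78.1; the t > 66 branch applies.
R = 329.7·(78.1 − 60)^(-0.1332) = 329.7·18.1^(-0.1332) = 329.7·0.67995 = 224.180.
G = 288.1·(78.1 − 60)^(-0.07551) = 288.1·18.1^(-0.07551) = 288.1·0.80359 = 231.513.
B = 255 by definition for t > 66.
Dividing each by 255: (0.8791, 0.9079, 1.0000) → (0.879, 0.908, 1.000).

(0.879, 0.908, 1.000)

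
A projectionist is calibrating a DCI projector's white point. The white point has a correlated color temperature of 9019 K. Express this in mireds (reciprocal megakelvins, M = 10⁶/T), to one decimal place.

110.9 mireds

M = 10⁶ / 9019 = 110.877 → 110.9 mireds.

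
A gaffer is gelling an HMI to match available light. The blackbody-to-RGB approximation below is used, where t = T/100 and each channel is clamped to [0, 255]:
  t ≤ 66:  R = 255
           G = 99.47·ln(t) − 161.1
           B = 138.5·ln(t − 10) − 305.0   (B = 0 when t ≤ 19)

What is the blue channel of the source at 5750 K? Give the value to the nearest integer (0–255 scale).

230

t = 5750/100 = 57.5; the t ≤ 66 branch applies.
B = 138.5·ln(57.5 − 10) − 305.0 = 138.5·ln 47.5 − 305.0 = 138.5·3.8607 − 305.0 = 229.711.
Rounded: 230.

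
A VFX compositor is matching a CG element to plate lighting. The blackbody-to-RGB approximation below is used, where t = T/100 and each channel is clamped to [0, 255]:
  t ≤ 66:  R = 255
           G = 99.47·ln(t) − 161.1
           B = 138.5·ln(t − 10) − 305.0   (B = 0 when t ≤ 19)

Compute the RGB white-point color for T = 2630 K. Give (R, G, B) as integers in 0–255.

(255, 164, 82)

t = 2630/100 = 26.3; the t ≤ 66 branch applies.
R = 255 by definition for t ≤ 66.
G = 99.47·ln 26.3 − 161.1 = 99.47·3.2696 − 161.1 = 164.124.
B = 138.5·ln(26.3 − 10) − 305.0 = 138.5·ln 16.3 − 305.0 = 138.5·2.7912 − 305.0 = 81.576.
Rounded: (255, 164, 82).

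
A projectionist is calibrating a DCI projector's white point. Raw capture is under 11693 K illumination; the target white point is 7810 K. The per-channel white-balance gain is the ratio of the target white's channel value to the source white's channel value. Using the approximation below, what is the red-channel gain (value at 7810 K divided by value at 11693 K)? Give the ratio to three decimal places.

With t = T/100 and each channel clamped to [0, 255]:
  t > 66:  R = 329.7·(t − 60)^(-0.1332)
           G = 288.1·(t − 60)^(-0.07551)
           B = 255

1.165

At 11693 K (t = 116.93):
  R = 329.7·(116.93 − 60)^(-0.1332) = 329.7·56.93^(-0.1332) = 329.7·0.58370 = 192.445.
At 7810 K (t = 78.1):
  R = 329.7·(78.1 − 60)^(-0.1332) = 329.7·18.1^(-0.1332) = 329.7·0.67995 = 224.180.
Gain = 224.180 / 192.445 = 1.1649 → 1.165.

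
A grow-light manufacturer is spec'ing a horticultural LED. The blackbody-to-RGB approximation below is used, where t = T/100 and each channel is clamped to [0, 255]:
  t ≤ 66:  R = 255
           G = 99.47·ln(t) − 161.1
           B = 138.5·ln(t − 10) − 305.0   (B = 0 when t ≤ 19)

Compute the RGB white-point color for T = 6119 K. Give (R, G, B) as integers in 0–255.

t = 6119/100 = 61.19; the t ≤ 66 branch applies.
R = 255 by definition for t ≤ 66.
G = 99.47·ln 61.19 − 161.1 = 99.47·4.1140 − 161.1 = 248.118.
B = 138.5·ln(61.19 − 10) − 305.0 = 138.5·ln 51.19 − 305.0 = 138.5·3.9355 − 305.0 = 240.073.
Rounded: (255, 248, 240).

(255, 248, 240)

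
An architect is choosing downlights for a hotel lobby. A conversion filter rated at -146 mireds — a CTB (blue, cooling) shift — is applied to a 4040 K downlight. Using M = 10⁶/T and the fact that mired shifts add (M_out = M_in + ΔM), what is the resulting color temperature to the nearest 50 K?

M_in = 10⁶/4040 = 247.52 mireds.
M_out = 247.52 + (-146) = 101.52 mireds.
T_out = 10⁶/101.52 = 9849.8 K → 9850 K.

9850 K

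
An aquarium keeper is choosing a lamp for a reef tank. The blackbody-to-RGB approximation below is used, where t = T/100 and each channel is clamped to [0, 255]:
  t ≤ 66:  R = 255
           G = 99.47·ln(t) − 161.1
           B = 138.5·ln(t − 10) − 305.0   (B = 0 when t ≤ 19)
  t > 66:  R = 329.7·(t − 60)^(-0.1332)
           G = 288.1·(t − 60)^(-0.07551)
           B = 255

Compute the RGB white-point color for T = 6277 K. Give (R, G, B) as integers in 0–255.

(255, 251, 244)

t = 6277/100 = 62.77; the t ≤ 66 branch applies.
R = 255 by definition for t ≤ 66.
G = 99.47·ln 62.77 − 161.1 = 99.47·4.1395 − 161.1 = 250.654.
B = 138.5·ln(62.77 − 10) − 305.0 = 138.5·ln 52.77 − 305.0 = 138.5·3.9659 − 305.0 = 244.283.
Rounded: (255, 251, 244).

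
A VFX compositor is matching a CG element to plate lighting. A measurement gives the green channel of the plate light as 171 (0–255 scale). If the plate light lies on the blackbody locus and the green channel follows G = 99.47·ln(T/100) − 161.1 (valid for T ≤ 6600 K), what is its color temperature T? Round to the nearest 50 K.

2800 K

ln t = (171 + 161.1) / 99.47 = 3.3387.
t = e^3.3387 = 28.182.
T = 100·t = 2818 K → 2800 K to the nearest 50 K.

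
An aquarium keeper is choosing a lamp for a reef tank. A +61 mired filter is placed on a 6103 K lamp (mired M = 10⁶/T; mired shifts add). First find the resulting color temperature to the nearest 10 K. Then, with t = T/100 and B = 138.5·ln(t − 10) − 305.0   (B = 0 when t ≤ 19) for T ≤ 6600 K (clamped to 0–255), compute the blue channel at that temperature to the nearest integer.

185

M_in = 10⁶/6103 = 163.85; M_out = 163.85 + (+61) = 224.85.
T_out = 10⁶/224.85 = 4447.3 K → 4450 K; t = 44.5.
B = 138.5·ln(44.5 − 10) − 305.0 = 138.5·ln 34.5 − 305.0 = 138.5·3.5410 − 305.0 = 185.423.
Rounded: 185.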